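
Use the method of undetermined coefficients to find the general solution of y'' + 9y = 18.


Homogeneous part: r² + 9 = 0 ⇒ r = ±3i, so y_h = C₁cos(3x) + C₂sin(3x).
Try constant y_p = A; plug in: 9A = 18 ⇒ A = 2.
General solution: y = C₁cos(3x) + C₂sin(3x) + 2.


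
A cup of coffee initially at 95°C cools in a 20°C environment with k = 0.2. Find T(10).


Newton's law: dT/dt = -k(T - T_a) has solution T(t) = T_a + (T₀ - T_a)e^(-kt).
Plug in T_a = 20, T₀ = 95, k = 0.2, t = 10: T(10) = 20 + (75)e^(-2.00) ≈ 30.2°C.


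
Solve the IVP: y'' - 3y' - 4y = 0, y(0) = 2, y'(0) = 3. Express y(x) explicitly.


Characteristic roots of r² - 3r - 4 = 0 are -1, 4.
General solution y = c₁ e^(-x) + c₂ e^(4x).
Apply y(0) = 2: c₁ + c₂ = 2. Apply y'(0) = 3: -1 c₁ + 4 c₂ = 3.
Solve: c₁ = 1, c₂ = 1.
Particular solution: y = e^(-x) + e^(4x).


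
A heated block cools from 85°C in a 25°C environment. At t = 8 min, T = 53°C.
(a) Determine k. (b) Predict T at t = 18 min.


Newton's law: T(t) = T_a + (T₀ - T_a)e^(-kt).
(a) Use T(8) = 53: (53 - 25)/(85 - 25) = e^(-k·8), so k = -ln(0.467)/8 ≈ 0.0953.
(b) Apply k to t = 18: T(18) = 25 + (60)e^(-1.715) ≈ 35.8°C.


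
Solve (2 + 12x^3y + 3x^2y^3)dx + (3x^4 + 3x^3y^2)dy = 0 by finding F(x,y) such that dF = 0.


Check exactness: ∂M/∂y = 12x^3 + 9x^2y^2 and ∂N/∂x = 12x^3 + 9x^2y^2; equal, so the equation is exact.
Integrate M with respect to x (treating y as constant): ∫M dx = 2x + 3x^4y + x^3y^3 + h(y).
Differentiate w.r.t. y and set equal to N: all terms match, so h'(y) = 0 and h is a constant absorbed into C.
General solution: 2x + 3x^4y + x^3y^3 = C.


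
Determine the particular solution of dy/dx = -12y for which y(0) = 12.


General solution of y' = -12y is y = Ce^(-12x).
Apply y(0) = 12: C = 12.
Particular solution: y = 12e^(-12x).


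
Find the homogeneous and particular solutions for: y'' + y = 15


Homogeneous part: r² + 1 = 0 ⇒ r = ±1i, so y_h = C₁cos(x) + C₂sin(x).
Try constant y_p = A; plug in: 1A = 15 ⇒ A = 15.
General solution: y = C₁cos(x) + C₂sin(x) + 15.


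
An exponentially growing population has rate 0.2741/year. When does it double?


Exponential growth: P(t) = P₀ e^(0.2741t). Set P(t)/P₀ = 2: e^(0.2741t) = 2.
Solve: t = ln(2)/0.2741 ≈ 2.53 years.


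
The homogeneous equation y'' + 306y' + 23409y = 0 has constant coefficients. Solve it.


Characteristic equation: r² + 306r + 23409 = 0, i.e. (r + 153)² = 0.
Repeated root r = -153; include an x factor for the second linearly independent solution.
General solution: y = (C₁ + C₂x)e^(-153x).


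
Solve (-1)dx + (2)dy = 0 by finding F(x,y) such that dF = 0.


Check exactness: ∂M/∂y = 0 and ∂N/∂x = 0; equal, so the equation is exact.
Integrate M with respect to x (treating y as constant): ∫M dx = -x + h(y).
Differentiate w.r.t. y and set equal to N: the x-dependent terms already match, leaving h'(y) = 2. Integrate: h(y) = 2y.
So F(x,y) = 2y - x.
General solution: 2y - x = C.


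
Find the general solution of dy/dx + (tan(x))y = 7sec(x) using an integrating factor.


P(x) = tan(x) ⇒ μ = e^(∫tan(x)dx) = sec(x).
(sec(x) y)' = 7sec²(x) ⇒ sec(x) y = 7tan(x) + C.
Multiply by cos(x): y = 7sin(x) + C·cos(x).


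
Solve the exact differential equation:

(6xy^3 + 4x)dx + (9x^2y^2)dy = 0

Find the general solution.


Check exactness: ∂M/∂y = 18xy^2 and ∂N/∂x = 18xy^2; equal, so the equation is exact.
Integrate M with respect to x (treating y as constant): ∫M dx = 3x^2y^3 + 2x^2 + h(y).
Differentiate w.r.t. y and set equal to N: all terms match, so h'(y) = 0 and h is a constant absorbed into C.
General solution: 3x^2y^3 + 2x^2 = C.


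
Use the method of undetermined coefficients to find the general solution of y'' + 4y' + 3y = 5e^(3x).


Characteristic roots of r² + 4r + 3 = 0 are -1, -3.
y_h = C₁e^(-x) + C₂e^(-3x).
Forcing exponent 3 is not a characteristic root; try y_p = Ae^(3x).
Substitute: A·(9 + (4)·3 + (3)) = A·24 = 5, so A = 5/24.
General solution: y = C₁e^(-x) + C₂e^(-3x) + (5/24)e^(3x).


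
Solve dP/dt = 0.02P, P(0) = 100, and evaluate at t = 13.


The ODE dP/dt = 0.02P has solution P(t) = P(0)e^(0.02t).
Substitute P(0) = 100 and t = 13: P(13) = 100 e^(0.26) ≈ 130.


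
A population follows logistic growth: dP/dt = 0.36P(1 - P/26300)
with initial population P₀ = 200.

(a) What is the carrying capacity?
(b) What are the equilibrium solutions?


Logistic ODE dP/dt = 0.36P(1 - P/26300) has equilibria where dP/dt = 0, i.e. P = 0 or P = 26300.
The coefficient (1 - P/K) = 0 when P = K, identifying K = 26300 as the carrying capacity.
(a) K = 26300; (b) equilibria P = 0 and P = 26300.


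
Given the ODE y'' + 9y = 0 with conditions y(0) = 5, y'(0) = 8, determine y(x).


Characteristic roots of r² + 9 = 0 are ±3i, so y = C₁cos(3x) + C₂sin(3x).
Apply y(0) = 5: C₁ = 5. Differentiate and apply y'(0) = 8: 3·C₂ = 8, so C₂ = 8/3.
Particular solution: y = 5cos(3x) + (8/3)sin(3x).


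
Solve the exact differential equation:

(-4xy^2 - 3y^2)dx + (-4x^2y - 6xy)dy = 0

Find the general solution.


Check exactness: ∂M/∂y = -8xy - 6y and ∂N/∂x = -8xy - 6y; equal, so the equation is exact.
Integrate M with respect to x (treating y as constant): ∫M dx = -2x^2y^2 - 3xy^2 + h(y).
Differentiate w.r.t. y and set equal to N: all terms match, so h'(y) = 0 and h is a constant absorbed into C.
General solution: -2x^2y^2 - 3xy^2 = C.


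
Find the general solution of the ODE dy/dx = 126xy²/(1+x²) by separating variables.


Separate: dy/y² = 126x/(1+x²) dx.
Integrate LHS: ∫ dy/y² = -1/y.
Integrate RHS via u = 1+x²: 63ln(1+x²) + C.
Result: -1/y = 63ln(1+x²) + C.


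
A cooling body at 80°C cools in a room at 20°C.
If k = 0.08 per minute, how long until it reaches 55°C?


From T(t) = T_a + (T₀ - T_a)e^(-kt), set T(t) = 55:
(55 - 20) / (80 - 20) = e^(-0.08t), so t = -ln(0.583)/0.08 ≈ 6.7 minutes.


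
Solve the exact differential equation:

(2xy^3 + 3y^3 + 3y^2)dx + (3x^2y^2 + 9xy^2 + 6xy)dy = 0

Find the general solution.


Check exactness: ∂M/∂y = 6xy^2 + 9y^2 + 6y and ∂N/∂x = 6xy^2 + 9y^2 + 6y; equal, so the equation is exact.
Integrate M with respect to x (treating y as constant): ∫M dx = x^2y^3 + 3xy^3 + 3xy^2 + h(y).
Differentiate w.r.t. y and set equal to N: all terms match, so h'(y) = 0 and h is a constant absorbed into C.
General solution: x^2y^3 + 3xy^3 + 3xy^2 = C.


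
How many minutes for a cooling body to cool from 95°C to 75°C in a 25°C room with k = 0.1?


From T(t) = T_a + (T₀ - T_a)e^(-kt), set T(t) = 75:
(75 - 25) / (95 - 25) = e^(-0.1t), so t = -ln(0.714)/0.1 ≈ 3.4 minutes.


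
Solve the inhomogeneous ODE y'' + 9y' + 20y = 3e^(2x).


Characteristic roots of r² + 9r + 20 = 0 are -4, -5.
y_h = C₁e^(-4x) + C₂e^(-5x).
Forcing exponent 2 is not a characteristic root; try y_p = Ae^(2x).
Substitute: A·(4 + (9)·2 + (20)) = A·42 = 3, so A = 1/14.
General solution: y = C₁e^(-4x) + C₂e^(-5x) + (1/14)e^(2x).


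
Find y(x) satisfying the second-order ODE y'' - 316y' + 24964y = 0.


Characteristic equation: r² - 316r + 24964 = 0, i.e. (r - 158)² = 0.
Repeated root r = 158; include an x factor for the second linearly independent solution.
General solution: y = (C₁ + C₂x)e^(158x).


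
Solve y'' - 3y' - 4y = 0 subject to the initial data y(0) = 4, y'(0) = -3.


Characteristic roots of r² - 3r - 4 = 0 are 4, -1.
General solution y = c₁ e^(4x) + c₂ e^(-x).
Apply y(0) = 4: c₁ + c₂ = 4. Apply y'(0) = -3: 4 c₁ - 1 c₂ = -3.
Solve: c₁ = 1/5, c₂ = 19/5.
Particular solution: y = (1/5)e^(4x) + (19/5)e^(-x).


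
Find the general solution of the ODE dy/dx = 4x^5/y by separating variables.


Separate variables: y dy = 4x^5 dx.
Integrate both sides: y²/2 = (2/3)x^6 + C₀.
Multiply by 2: y² = (4/3)x^6 + C.


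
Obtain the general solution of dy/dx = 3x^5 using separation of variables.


Integrate both sides with respect to x: y = ∫ 3x^5 dx = (1/2)x^6 + C.


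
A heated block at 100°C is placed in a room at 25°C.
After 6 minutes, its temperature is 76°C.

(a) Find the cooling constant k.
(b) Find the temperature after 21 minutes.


Newton's law: T(t) = T_a + (T₀ - T_a)e^(-kt).
(a) Use T(6) = 76: (76 - 25)/(100 - 25) = e^(-k·6), so k = -ln(0.680)/6 ≈ 0.0643.
(b) Apply k to t = 21: T(21) = 25 + (75)e^(-1.350) ≈ 44.4°C.


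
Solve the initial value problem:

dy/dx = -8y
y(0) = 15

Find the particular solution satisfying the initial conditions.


General solution of y' = -8y is y = Ce^(-8x).
Apply y(0) = 15: C = 15.
Particular solution: y = 15e^(-8x).


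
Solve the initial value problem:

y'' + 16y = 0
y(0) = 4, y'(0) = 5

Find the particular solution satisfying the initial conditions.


Characteristic roots of r² + 16 = 0 are ±4i, so y = C₁cos(4x) + C₂sin(4x).
Apply y(0) = 4: C₁ = 4. Differentiate and apply y'(0) = 5: 4·C₂ = 5, so C₂ = 5/4.
Particular solution: y = 4cos(4x) + (5/4)sin(4x).


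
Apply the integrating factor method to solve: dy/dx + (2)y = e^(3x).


P(x) = 2 ⇒ μ = e^(2x).
(μ y)' = e^(5x) ⇒ μ y = e^(5x)/5 + C.
Divide by μ: y = (1/5)e^(3x) + Ce^(-2x).


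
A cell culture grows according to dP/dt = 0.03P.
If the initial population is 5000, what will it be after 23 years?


The ODE dP/dt = 0.03P has solution P(t) = P(0)e^(0.03t).
Substitute P(0) = 5000 and t = 23: P(23) = 5000 e^(0.69) ≈ 9969.


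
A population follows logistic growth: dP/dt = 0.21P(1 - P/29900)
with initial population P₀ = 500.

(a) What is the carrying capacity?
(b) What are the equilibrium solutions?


Logistic ODE dP/dt = 0.21P(1 - P/29900) has equilibria where dP/dt = 0, i.e. P = 0 or P = 29900.
The coefficient (1 - P/K) = 0 when P = K, identifying K = 29900 as the carrying capacity.
(a) K = 29900; (b) equilibria P = 0 and P = 29900.


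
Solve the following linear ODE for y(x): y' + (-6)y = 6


P(x) = -6 ⇒ μ = e^(-6x).
(μ y)' = 6e^(-6x) ⇒ μ y = -e^(-6x) + C.
Divide by μ: y = -1 + Ce^(6x).


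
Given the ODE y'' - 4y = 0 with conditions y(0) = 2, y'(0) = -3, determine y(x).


Characteristic roots of r² - 4 = 0 are -2, 2.
General solution y = c₁ e^(-2x) + c₂ e^(2x).
Apply y(0) = 2: c₁ + c₂ = 2. Apply y'(0) = -3: -2 c₁ + 2 c₂ = -3.
Solve: c₁ = 7/4, c₂ = 1/4.
Particular solution: y = (7/4)e^(-2x) + (1/4)e^(2x).


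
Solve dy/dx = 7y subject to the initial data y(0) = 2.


General solution of y' = 7y is y = Ce^(7x).
Apply y(0) = 2: C = 2.
Particular solution: y = 2e^(7x).


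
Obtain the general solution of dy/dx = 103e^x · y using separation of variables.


Separate variables: dy/y = 103e^x dx.
Integrate: ln|y| = 103e^x + C₀.
Exponentiate: y = Ce^(103e^x).


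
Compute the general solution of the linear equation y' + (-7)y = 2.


P(x) = -7 ⇒ μ = e^(-7x).
(μ y)' = 2e^(-7x) ⇒ μ y = -(2/7)e^(-7x) + C.
Divide by μ: y = -2/7 + Ce^(7x).


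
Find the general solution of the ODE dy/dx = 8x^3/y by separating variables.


Separate variables: y dy = 8x^3 dx.
Integrate both sides: y²/2 = 2x^4 + C₀.
Multiply by 2: y² = 4x^4 + C.


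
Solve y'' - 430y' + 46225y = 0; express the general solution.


Characteristic equation: r² - 430r + 46225 = 0, i.e. (r - 215)² = 0.
Repeated root r = 215; include an x factor for the second linearly independent solution.
General solution: y = (C₁ + C₂x)e^(215x).


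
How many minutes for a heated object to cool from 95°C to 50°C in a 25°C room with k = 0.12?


From T(t) = T_a + (T₀ - T_a)e^(-kt), set T(t) = 50:
(50 - 25) / (95 - 25) = e^(-0.12t), so t = -ln(0.357)/0.12 ≈ 8.6 minutes.


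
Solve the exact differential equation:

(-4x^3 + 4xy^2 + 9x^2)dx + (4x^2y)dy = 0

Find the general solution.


Check exactness: ∂M/∂y = 8xy and ∂N/∂x = 8xy; equal, so the equation is exact.
Integrate M with respect to x (treating y as constant): ∫M dx = -x^4 + 2x^2y^2 + 3x^3 + h(y).
Differentiate w.r.t. y and set equal to N: all terms match, so h'(y) = 0 and h is a constant absorbed into C.
General solution: -x^4 + 2x^2y^2 + 3x^3 = C.


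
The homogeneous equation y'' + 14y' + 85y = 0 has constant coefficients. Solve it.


Characteristic equation: r² + 14r + 85 = 0.
Discriminant is negative; roots r = -7 ± 6i (complex conjugate pair).
General solution uses e^(α x)(C₁ cos(β x) + C₂ sin(β x)): y = e^(-7x)(C₁cos(6x) + C₂sin(6x)).


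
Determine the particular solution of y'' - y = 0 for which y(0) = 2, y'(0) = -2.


Characteristic roots of r² - 1 = 0 are -1, 1.
General solution y = c₁ e^(-x) + c₂ e^(x).
Apply y(0) = 2: c₁ + c₂ = 2. Apply y'(0) = -2: -1 c₁ + 1 c₂ = -2.
Solve: c₁ = 2, c₂ = 0.
Particular solution: y = 2e^(-x) + 0e^(x).


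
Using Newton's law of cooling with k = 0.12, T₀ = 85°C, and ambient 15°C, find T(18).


Newton's law: dT/dt = -k(T - T_a) has solution T(t) = T_a + (T₀ - T_a)e^(-kt).
Plug in T_a = 15, T₀ = 85, k = 0.12, t = 18: T(18) = 15 + (70)e^(-2.16) ≈ 23.1°C.


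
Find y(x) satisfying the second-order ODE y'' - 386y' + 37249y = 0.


Characteristic equation: r² - 386r + 37249 = 0, i.e. (r - 193)² = 0.
Repeated root r = 193; include an x factor for the second linearly independent solution.
General solution: y = (C₁ + C₂x)e^(193x).


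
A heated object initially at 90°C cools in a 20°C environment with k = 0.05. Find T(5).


Newton's law: dT/dt = -k(T - T_a) has solution T(t) = T_a + (T₀ - T_a)e^(-kt).
Plug in T_a = 20, T₀ = 90, k = 0.05, t = 5: T(5) = 20 + (70)e^(-0.25) ≈ 74.5°C.


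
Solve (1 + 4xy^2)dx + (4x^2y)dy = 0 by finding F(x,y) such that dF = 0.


Check exactness: ∂M/∂y = 8xy and ∂N/∂x = 8xy; equal, so the equation is exact.
Integrate M with respect to x (treating y as constant): ∫M dx = x + 2x^2y^2 + h(y).
Differentiate w.r.t. y and set equal to N: all terms match, so h'(y) = 0 and h is a constant absorbed into C.
General solution: x + 2x^2y^2 = C.


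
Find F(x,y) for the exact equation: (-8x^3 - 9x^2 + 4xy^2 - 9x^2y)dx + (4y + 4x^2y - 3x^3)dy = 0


Check exactness: ∂M/∂y = 8xy - 9x^2 and ∂N/∂x = 8xy - 9x^2; equal, so the equation is exact.
Integrate M with respect to x (treating y as constant): ∫M dx = -2x^4 - 3x^3 + 2x^2y^2 - 3x^3y + h(y).
Differentiate w.r.t. y and set equal to N: the x-dependent terms already match, leaving h'(y) = 4y. Integrate: h(y) = 2y^2.
So F(x,y) = -2x^4 - 3x^3 + 2y^2 + 2x^2y^2 - 3x^3y.
General solution: -2x^4 - 3x^3 + 2y^2 + 2x^2y^2 - 3x^3y = C.


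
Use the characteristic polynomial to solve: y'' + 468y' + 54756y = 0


Characteristic equation: r² + 468r + 54756 = 0, i.e. (r + 234)² = 0.
Repeated root r = -234; include an x factor for the second linearly independent solution.
General solution: y = (C₁ + C₂x)e^(-234x).


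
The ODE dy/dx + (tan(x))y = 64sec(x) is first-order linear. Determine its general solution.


P(x) = tan(x) ⇒ μ = e^(∫tan(x)dx) = sec(x).
(sec(x) y)' = 64sec²(x) ⇒ sec(x) y = 64tan(x) + C.
Multiply by cos(x): y = 64sin(x) + C·cos(x).


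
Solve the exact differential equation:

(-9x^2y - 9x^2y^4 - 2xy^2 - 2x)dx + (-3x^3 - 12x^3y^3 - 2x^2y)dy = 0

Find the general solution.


Check exactness: ∂M/∂y = -9x^2 - 36x^2y^3 - 4xy and ∂N/∂x = -9x^2 - 36x^2y^3 - 4xy; equal, so the equation is exact.
Integrate M with respect to x (treating y as constant): ∫M dx = -3x^3y - 3x^3y^4 - x^2y^2 - x^2 + h(y).
Differentiate w.r.t. y and set equal to N: all terms match, so h'(y) = 0 and h is a constant absorbed into C.
General solution: -3x^3y - 3x^3y^4 - x^2y^2 - x^2 = C.


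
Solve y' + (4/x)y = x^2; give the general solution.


P(x) = 4/x ⇒ μ = x^4.
(x^4 y)' = x^4·x^2 = x^6.
Integrate: x^4 y = x^7/(7) + C.
Solve for y: y = (1/7)x^3 + C/x^4.


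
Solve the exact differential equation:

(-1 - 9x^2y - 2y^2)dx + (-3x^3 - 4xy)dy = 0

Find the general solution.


Check exactness: ∂M/∂y = -9x^2 - 4y and ∂N/∂x = -9x^2 - 4y; equal, so the equation is exact.
Integrate M with respect to x (treating y as constant): ∫M dx = -x - 3x^3y - 2xy^2 + h(y).
Differentiate w.r.t. y and set equal to N: all terms match, so h'(y) = 0 and h is a constant absorbed into C.
General solution: -x - 3x^3y - 2xy^2 = C.


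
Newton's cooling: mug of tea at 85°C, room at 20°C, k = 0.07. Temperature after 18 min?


Newton's law: dT/dt = -k(T - T_a) has solution T(t) = T_a + (T₀ - T_a)e^(-kt).
Plug in T_a = 20, T₀ = 85, k = 0.07, t = 18: T(18) = 20 + (65)e^(-1.26) ≈ 38.4°C.


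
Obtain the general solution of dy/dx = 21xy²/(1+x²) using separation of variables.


Separate: dy/y² = 21x/(1+x²) dx.
Integrate LHS: ∫ dy/y² = -1/y.
Integrate RHS via u = 1+x²: (21/2)ln(1+x²) + C.
Result: -1/y = (21/2)ln(1+x²) + C.


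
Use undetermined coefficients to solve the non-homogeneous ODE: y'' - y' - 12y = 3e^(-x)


Characteristic roots of r² - r - 12 = 0 are -3, 4.
y_h = C₁e^(-3x) + C₂e^(4x).
Forcing exponent -1 is not a characteristic root; try y_p = Ae^(-x).
Substitute: A·(1 + (-1)·-1 + (-12)) = A·-10 = 3, so A = -3/10.
General solution: y = C₁e^(-3x) + C₂e^(4x) - (3/10)e^(-x).


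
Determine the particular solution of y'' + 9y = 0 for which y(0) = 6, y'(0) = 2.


Characteristic roots of r² + 9 = 0 are ±3i, so y = C₁cos(3x) + C₂sin(3x).
Apply y(0) = 6: C₁ = 6. Differentiate and apply y'(0) = 2: 3·C₂ = 2, so C₂ = 2/3.
Particular solution: y = 6cos(3x) + (2/3)sin(3x).


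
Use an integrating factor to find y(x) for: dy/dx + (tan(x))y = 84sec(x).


P(x) = tan(x) ⇒ μ = e^(∫tan(x)dx) = sec(x).
(sec(x) y)' = 84sec²(x) ⇒ sec(x) y = 84tan(x) + C.
Multiply by cos(x): y = 84sin(x) + C·cos(x).


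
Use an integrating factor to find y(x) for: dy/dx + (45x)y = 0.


P(x) = 45x ⇒ μ = e^((45/2)x²).
Q(x) = 0 so μ y is constant: y = Ce^(-(45/2)x²).


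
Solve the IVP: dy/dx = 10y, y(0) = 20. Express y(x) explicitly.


General solution of y' = 10y is y = Ce^(10x).
Apply y(0) = 20: C = 20.
Particular solution: y = 20e^(10x).


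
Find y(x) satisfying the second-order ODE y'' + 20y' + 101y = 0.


Characteristic equation: r² + 20r + 101 = 0.
Discriminant is negative; roots r = -10 ± 1i (complex conjugate pair).
General solution uses e^(α x)(C₁ cos(β x) + C₂ sin(β x)): y = e^(-10x)(C₁cos(x) + C₂sin(x)).


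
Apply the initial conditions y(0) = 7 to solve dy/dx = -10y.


General solution of y' = -10y is y = Ce^(-10x).
Apply y(0) = 7: C = 7.
Particular solution: y = 7e^(-10x).


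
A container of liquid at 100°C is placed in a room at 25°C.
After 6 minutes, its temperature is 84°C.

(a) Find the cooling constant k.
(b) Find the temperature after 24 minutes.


Newton's law: T(t) = T_a + (T₀ - T_a)e^(-kt).
(a) Use T(6) = 84: (84 - 25)/(100 - 25) = e^(-k·6), so k = -ln(0.787)/6 ≈ 0.0400.
(b) Apply k to t = 24: T(24) = 25 + (75)e^(-0.960) ≈ 53.7°C.


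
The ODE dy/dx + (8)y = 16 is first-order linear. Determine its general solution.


P(x) = 8, Q(x) = 16; integrating factor μ = e^(8x).
(μ y)' = 16e^(8x) ⇒ μ y = 2e^(8x) + C.
Divide by μ: y = 2 + Ce^(-8x).


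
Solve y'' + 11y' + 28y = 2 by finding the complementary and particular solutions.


Characteristic roots of r² + 11r + 28 = 0 are -4, -7.
y_h = C₁e^(-4x) + C₂e^(-7x).
Constant forcing; try y_p = A. Then 28A = 2 ⇒ A = 1/14.
General solution: y = C₁e^(-4x) + C₂e^(-7x) + 1/14.


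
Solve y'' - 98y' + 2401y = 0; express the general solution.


Characteristic equation: r² - 98r + 2401 = 0, i.e. (r - 49)² = 0.
Repeated root r = 49; include an x factor for the second linearly independent solution.
General solution: y = (C₁ + C₂x)e^(49x).


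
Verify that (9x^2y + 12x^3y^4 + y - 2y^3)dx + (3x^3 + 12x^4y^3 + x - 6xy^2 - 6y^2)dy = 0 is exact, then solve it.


Check exactness: ∂M/∂y = 9x^2 + 48x^3y^3 + 1 - 6y^2 and ∂N/∂x = 9x^2 + 48x^3y^3 + 1 - 6y^2; equal, so the equation is exact.
Integrate M with respect to x (treating y as constant): ∫M dx = 3x^3y + 3x^4y^4 + xy - 2xy^3 + h(y).
Differentiate w.r.t. y and set equal to N: the x-dependent terms already match, leaving h'(y) = -6y^2. Integrate: h(y) = -2y^3.
So F(x,y) = 3x^3y + 3x^4y^4 + xy - 2xy^3 - 2y^3.
General solution: 3x^3y + 3x^4y^4 + xy - 2xy^3 - 2y^3 = C.


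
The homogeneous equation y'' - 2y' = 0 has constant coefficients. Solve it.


Characteristic equation: r² - 2r = 0.
Factor: (r - 2)(r - 0) = 0 ⇒ r = 2, 0 (distinct real).
General solution: y = C₁e^(2x) + C₂.


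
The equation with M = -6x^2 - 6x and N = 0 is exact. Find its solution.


Check exactness: ∂M/∂y = 0 and ∂N/∂x = 0; equal, so the equation is exact.
Integrate M with respect to x (treating y as constant): ∫M dx = -2x^3 - 3x^2 + h(y).
Differentiate w.r.t. y and set equal to N: all terms match, so h'(y) = 0 and h is a constant absorbed into C.
General solution: -2x^3 - 3x^2 = C.


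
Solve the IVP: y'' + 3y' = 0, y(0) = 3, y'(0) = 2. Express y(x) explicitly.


Characteristic roots of r² + 3r = 0 are -3, 0.
General solution y = c₁ e^(-3x) + c₂.
Apply y(0) = 3: c₁ + c₂ = 3. Apply y'(0) = 2: -3 c₁ + 0 c₂ = 2.
Solve: c₁ = -2/3, c₂ = 11/3.
Particular solution: y = -(2/3)e^(-3x) + 11/3.


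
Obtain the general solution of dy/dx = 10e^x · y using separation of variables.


Separate variables: dy/y = 10e^x dx.
Integrate: ln|y| = 10e^x + C₀.
Exponentiate: y = Ce^(10e^x).


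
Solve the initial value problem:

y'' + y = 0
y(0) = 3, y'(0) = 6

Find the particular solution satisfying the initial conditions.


Characteristic roots of r² + 1 = 0 are ±1i, so y = C₁cos(x) + C₂sin(x).
Apply y(0) = 3: C₁ = 3. Differentiate and apply y'(0) = 6: 1·C₂ = 6, so C₂ = 6.
Particular solution: y = 3cos(x) + 6sin(x).


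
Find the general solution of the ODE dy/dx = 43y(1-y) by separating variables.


Separate: dy/[y(1-y)] = 43 dx.
Partial fractions: 1/[y(1-y)] = 1/y + 1/(1-y).
Integrate: ln|y/(1-y)| = 43x + C₀.
Solve for y: y = 1/(1 + Ce^(-43x)).


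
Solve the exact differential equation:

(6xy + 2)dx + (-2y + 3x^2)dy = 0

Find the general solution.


Check exactness: ∂M/∂y = 6x and ∂N/∂x = 6x; equal, so the equation is exact.
Integrate M with respect to x (treating y as constant): ∫M dx = 3x^2y + 2x + h(y).
Differentiate w.r.t. y and set equal to N: the x-dependent terms already match, leaving h'(y) = -2y. Integrate: h(y) = -y^2.
So F(x,y) = -y^2 + 3x^2y + 2x.
General solution: -y^2 + 3x^2y + 2x = C.


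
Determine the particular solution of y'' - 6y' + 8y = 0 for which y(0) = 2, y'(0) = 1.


Characteristic roots of r² - 6r + 8 = 0 are 2, 4.
General solution y = c₁ e^(2x) + c₂ e^(4x).
Apply y(0) = 2: c₁ + c₂ = 2. Apply y'(0) = 1: 2 c₁ + 4 c₂ = 1.
Solve: c₁ = 7/2, c₂ = -3/2.
Particular solution: y = (7/2)e^(2x) - (3/2)e^(4x).


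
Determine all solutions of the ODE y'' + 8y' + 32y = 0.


Characteristic equation: r² + 8r + 32 = 0.
Discriminant is negative; roots r = -4 ± 4i (complex conjugate pair).
General solution uses e^(α x)(C₁ cos(β x) + C₂ sin(β x)): y = e^(-4x)(C₁cos(4x) + C₂sin(4x)).


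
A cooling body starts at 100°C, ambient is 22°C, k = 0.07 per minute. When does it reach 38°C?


From T(t) = T_a + (T₀ - T_a)e^(-kt), set T(t) = 38:
(38 - 22) / (100 - 22) = e^(-0.07t), so t = -ln(0.205)/0.07 ≈ 22.6 minutes.


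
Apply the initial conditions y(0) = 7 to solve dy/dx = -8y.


General solution of y' = -8y is y = Ce^(-8x).
Apply y(0) = 7: C = 7.
Particular solution: y = 7e^(-8x).


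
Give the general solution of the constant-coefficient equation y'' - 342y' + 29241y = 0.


Characteristic equation: r² - 342r + 29241 = 0, i.e. (r - 171)² = 0.
Repeated root r = 171; include an x factor for the second linearly independent solution.
General solution: y = (C₁ + C₂x)e^(171x).


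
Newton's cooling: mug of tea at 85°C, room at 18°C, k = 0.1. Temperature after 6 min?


Newton's law: dT/dt = -k(T - T_a) has solution T(t) = T_a + (T₀ - T_a)e^(-kt).
Plug in T_a = 18, T₀ = 85, k = 0.1, t = 6: T(6) = 18 + (67)e^(-0.60) ≈ 54.8°C.


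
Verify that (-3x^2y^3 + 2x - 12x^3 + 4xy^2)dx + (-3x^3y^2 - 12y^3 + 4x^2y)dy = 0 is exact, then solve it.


Check exactness: ∂M/∂y = -9x^2y^2 + 8xy and ∂N/∂x = -9x^2y^2 + 8xy; equal, so the equation is exact.
Integrate M with respect to x (treating y as constant): ∫M dx = -x^3y^3 + x^2 - 3x^4 + 2x^2y^2 + h(y).
Differentiate w.r.t. y and set equal to N: the x-dependent terms already match, leaving h'(y) = -12y^3. Integrate: h(y) = -3y^4.
So F(x,y) = -x^3y^3 + x^2 - 3x^4 - 3y^4 + 2x^2y^2.
General solution: -x^3y^3 + x^2 - 3x^4 - 3y^4 + 2x^2y^2 = C.


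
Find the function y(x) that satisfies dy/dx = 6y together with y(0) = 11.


General solution of y' = 6y is y = Ce^(6x).
Apply y(0) = 11: C = 11.
Particular solution: y = 11e^(6x).


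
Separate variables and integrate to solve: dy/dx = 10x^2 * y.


Separate variables: dy/y = 10x^2 dx.
Integrate: ln|y| = (10/3)x^3 + C₀.
Exponentiate: y = Ce^((10/3)x^3).


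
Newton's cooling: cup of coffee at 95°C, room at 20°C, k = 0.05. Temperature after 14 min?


Newton's law: dT/dt = -k(T - T_a) has solution T(t) = T_a + (T₀ - T_a)e^(-kt).
Plug in T_a = 20, T₀ = 95, k = 0.05, t = 14: T(14) = 20 + (75)e^(-0.70) ≈ 57.2°C.


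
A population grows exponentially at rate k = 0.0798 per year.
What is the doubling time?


Exponential growth: P(t) = P₀ e^(0.0798t). Set P(t)/P₀ = 2: e^(0.0798t) = 2.
Solve: t = ln(2)/0.0798 ≈ 8.69 years.


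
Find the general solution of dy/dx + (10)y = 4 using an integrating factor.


P(x) = 10, Q(x) = 4; integrating factor μ = e^(10x).
(μ y)' = 4e^(10x) ⇒ μ y = (2/5)e^(10x) + C.
Divide by μ: y = 2/5 + Ce^(-10x).


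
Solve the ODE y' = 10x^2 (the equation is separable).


Integrate both sides with respect to x: y = ∫ 10x^2 dx = (10/3)x^3 + C.


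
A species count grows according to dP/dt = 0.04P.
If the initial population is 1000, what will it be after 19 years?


The ODE dP/dt = 0.04P has solution P(t) = P(0)e^(0.04t).
Substitute P(0) = 1000 and t = 19: P(19) = 1000 e^(0.76) ≈ 2138.


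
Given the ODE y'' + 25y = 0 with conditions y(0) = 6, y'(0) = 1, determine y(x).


Characteristic roots of r² + 25 = 0 are ±5i, so y = C₁cos(5x) + C₂sin(5x).
Apply y(0) = 6: C₁ = 6. Differentiate and apply y'(0) = 1: 5·C₂ = 1, so C₂ = 1/5.
Particular solution: y = 6cos(5x) + (1/5)sin(5x).


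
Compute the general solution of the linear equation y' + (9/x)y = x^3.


P(x) = 9/x ⇒ μ = x^9.
(x^9 y)' = x^12 ⇒ x^9 y = x^13/(13) + C.
Solve for y: y = (1/13)x^4 + C/x^9.


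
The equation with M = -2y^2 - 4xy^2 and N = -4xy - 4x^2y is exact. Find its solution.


Check exactness: ∂M/∂y = -4y - 8xy and ∂N/∂x = -4y - 8xy; equal, so the equation is exact.
Integrate M with respect to x (treating y as constant): ∫M dx = -2xy^2 - 2x^2y^2 + h(y).
Differentiate w.r.t. y and set equal to N: all terms match, so h'(y) = 0 and h is a constant absorbed into C.
General solution: -2xy^2 - 2x^2y^2 = C.


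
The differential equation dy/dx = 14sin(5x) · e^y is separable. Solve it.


Separate: e^(-y) dy = 14sin(5x) dx.
Integrate: -e^(-y) = -(14/5)cos(5x) + C₀.
Rearrange: e^(-y) = (14/5)cos(5x) + C.


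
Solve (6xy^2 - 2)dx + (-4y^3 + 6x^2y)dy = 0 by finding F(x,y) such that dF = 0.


Check exactness: ∂M/∂y = 12xy and ∂N/∂x = 12xy; equal, so the equation is exact.
Integrate M with respect to x (treating y as constant): ∫M dx = 3x^2y^2 - 2x + h(y).
Differentiate w.r.t. y and set equal to N: the x-dependent terms already match, leaving h'(y) = -4y^3. Integrate: h(y) = -y^4.
So F(x,y) = -y^4 + 3x^2y^2 - 2x.
General solution: -y^4 + 3x^2y^2 - 2x = C.


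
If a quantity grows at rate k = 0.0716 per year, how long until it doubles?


Exponential growth: P(t) = P₀ e^(0.0716t). Set P(t)/P₀ = 2: e^(0.0716t) = 2.
Solve: t = ln(2)/0.0716 ≈ 9.68 years.


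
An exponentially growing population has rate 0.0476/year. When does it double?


Exponential growth: P(t) = P₀ e^(0.0476t). Set P(t)/P₀ = 2: e^(0.0476t) = 2.
Solve: t = ln(2)/0.0476 ≈ 14.56 years.


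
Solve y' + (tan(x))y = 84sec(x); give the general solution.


P(x) = tan(x) ⇒ μ = e^(∫tan(x)dx) = sec(x).
(sec(x) y)' = 84sec²(x) ⇒ sec(x) y = 84tan(x) + C.
Multiply by cos(x): y = 84sin(x) + C·cos(x).


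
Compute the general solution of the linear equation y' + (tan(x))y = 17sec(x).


P(x) = tan(x) ⇒ μ = e^(∫tan(x)dx) = sec(x).
(sec(x) y)' = 17sec²(x) ⇒ sec(x) y = 17tan(x) + C.
Multiply by cos(x): y = 17sin(x) + C·cos(x).


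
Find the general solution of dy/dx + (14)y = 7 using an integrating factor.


P(x) = 14, Q(x) = 7; integrating factor μ = e^(14x).
(μ y)' = 7e^(14x) ⇒ μ y = (1/2)e^(14x) + C.
Divide by μ: y = 1/2 + Ce^(-14x).


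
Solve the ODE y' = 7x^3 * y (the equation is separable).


Separate variables: dy/y = 7x^3 dx.
Integrate: ln|y| = (7/4)x^4 + C₀.
Exponentiate: y = Ce^((7/4)x^4).


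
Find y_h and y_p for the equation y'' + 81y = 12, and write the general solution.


Homogeneous part: r² + 81 = 0 ⇒ r = ±9i, so y_h = C₁cos(9x) + C₂sin(9x).
Try constant y_p = A; plug in: 81A = 12 ⇒ A = 4/27.
General solution: y = C₁cos(9x) + C₂sin(9x) + 4/27.


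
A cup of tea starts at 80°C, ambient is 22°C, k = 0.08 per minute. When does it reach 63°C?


From T(t) = T_a + (T₀ - T_a)e^(-kt), set T(t) = 63:
(63 - 22) / (80 - 22) = e^(-0.08t), so t = -ln(0.707)/0.08 ≈ 4.3 minutes.


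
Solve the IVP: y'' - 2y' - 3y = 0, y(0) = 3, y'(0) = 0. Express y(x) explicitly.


Characteristic roots of r² - 2r - 3 = 0 are 3, -1.
General solution y = c₁ e^(3x) + c₂ e^(-x).
Apply y(0) = 3: c₁ + c₂ = 3. Apply y'(0) = 0: 3 c₁ - 1 c₂ = 0.
Solve: c₁ = 3/4, c₂ = 9/4.
Particular solution: y = (3/4)e^(3x) + (9/4)e^(-x).


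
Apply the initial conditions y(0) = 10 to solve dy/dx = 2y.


General solution of y' = 2y is y = Ce^(2x).
Apply y(0) = 10: C = 10.
Particular solution: y = 10e^(2x).


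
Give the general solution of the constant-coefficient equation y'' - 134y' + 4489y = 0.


Characteristic equation: r² - 134r + 4489 = 0, i.e. (r - 67)² = 0.
Repeated root r = 67; include an x factor for the second linearly independent solution.
General solution: y = (C₁ + C₂x)e^(67x).


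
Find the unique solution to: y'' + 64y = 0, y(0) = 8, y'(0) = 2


Characteristic roots of r² + 64 = 0 are ±8i, so y = C₁cos(8x) + C₂sin(8x).
Apply y(0) = 8: C₁ = 8. Differentiate and apply y'(0) = 2: 8·C₂ = 2, so C₂ = 1/4.
Particular solution: y = 8cos(8x) + (1/4)sin(8x).


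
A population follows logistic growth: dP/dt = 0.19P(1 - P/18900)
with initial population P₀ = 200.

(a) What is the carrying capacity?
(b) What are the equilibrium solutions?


Logistic ODE dP/dt = 0.19P(1 - P/18900) has equilibria where dP/dt = 0, i.e. P = 0 or P = 18900.
The coefficient (1 - P/K) = 0 when P = K, identifying K = 18900 as the carrying capacity.
(a) K = 18900; (b) equilibria P = 0 and P = 18900.


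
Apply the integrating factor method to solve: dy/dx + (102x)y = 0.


P(x) = 102x ⇒ μ = e^(51x²).
Q(x) = 0 so μ y is constant: y = Ce^(-51x²).


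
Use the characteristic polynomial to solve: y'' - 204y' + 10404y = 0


Characteristic equation: r² - 204r + 10404 = 0, i.e. (r - 102)² = 0.
Repeated root r = 102; include an x factor for the second linearly independent solution.
General solution: y = (C₁ + C₂x)e^(102x).


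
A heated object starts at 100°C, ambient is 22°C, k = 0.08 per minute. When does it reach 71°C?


From T(t) = T_a + (T₀ - T_a)e^(-kt), set T(t) = 71:
(71 - 22) / (100 - 22) = e^(-0.08t), so t = -ln(0.628)/0.08 ≈ 5.8 minutes.


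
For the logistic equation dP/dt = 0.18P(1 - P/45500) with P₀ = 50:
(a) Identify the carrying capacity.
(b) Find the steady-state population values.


Logistic ODE dP/dt = 0.18P(1 - P/45500) has equilibria where dP/dt = 0, i.e. P = 0 or P = 45500.
The coefficient (1 - P/K) = 0 when P = K, identifying K = 45500 as the carrying capacity.
(a) K = 45500; (b) equilibria P = 0 and P = 45500.


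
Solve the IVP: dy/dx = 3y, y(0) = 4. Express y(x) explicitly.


General solution of y' = 3y is y = Ce^(3x).
Apply y(0) = 4: C = 4.
Particular solution: y = 4e^(3x).


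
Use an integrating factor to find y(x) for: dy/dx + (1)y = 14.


P(x) = 1, Q(x) = 14; integrating factor μ = e^(x).
(μ y)' = 14e^(x) ⇒ μ y = 14e^(x) + C.
Divide by μ: y = 14 + Ce^(-x).


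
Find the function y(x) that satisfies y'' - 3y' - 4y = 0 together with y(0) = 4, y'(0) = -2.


Characteristic roots of r² - 3r - 4 = 0 are -1, 4.
General solution y = c₁ e^(-x) + c₂ e^(4x).
Apply y(0) = 4: c₁ + c₂ = 4. Apply y'(0) = -2: -1 c₁ + 4 c₂ = -2.
Solve: c₁ = 18/5, c₂ = 2/5.
Particular solution: y = (18/5)e^(-x) + (2/5)e^(4x).


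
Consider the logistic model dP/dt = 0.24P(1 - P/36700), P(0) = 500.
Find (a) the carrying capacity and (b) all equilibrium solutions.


Logistic ODE dP/dt = 0.24P(1 - P/36700) has equilibria where dP/dt = 0, i.e. P = 0 or P = 36700.
The coefficient (1 - P/K) = 0 when P = K, identifying K = 36700 as the carrying capacity.
(a) K = 36700; (b) equilibria P = 0 and P = 36700.


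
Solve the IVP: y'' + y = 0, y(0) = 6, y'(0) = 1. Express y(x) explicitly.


Characteristic roots of r² + 1 = 0 are ±1i, so y = C₁cos(x) + C₂sin(x).
Apply y(0) = 6: C₁ = 6. Differentiate and apply y'(0) = 1: 1·C₂ = 1, so C₂ = 1.
Particular solution: y = 6cos(x) + sin(x).


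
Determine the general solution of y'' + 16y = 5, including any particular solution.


Homogeneous part: r² + 16 = 0 ⇒ r = ±4i, so y_h = C₁cos(4x) + C₂sin(4x).
Try constant y_p = A; plug in: 16A = 5 ⇒ A = 5/16.
General solution: y = C₁cos(4x) + C₂sin(4x) + 5/16.


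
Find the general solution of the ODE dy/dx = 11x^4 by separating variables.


Integrate both sides with respect to x: y = ∫ 11x^4 dx = (11/5)x^5 + C.


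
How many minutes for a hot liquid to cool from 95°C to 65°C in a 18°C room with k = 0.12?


From T(t) = T_a + (T₀ - T_a)e^(-kt), set T(t) = 65:
(65 - 18) / (95 - 18) = e^(-0.12t), so t = -ln(0.610)/0.12 ≈ 4.1 minutes.


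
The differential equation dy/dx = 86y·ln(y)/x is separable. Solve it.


Separate: dy/[y ln(y)] = 86 dx/x.
Substitute u = ln(y): du/u = 86 dx/x.
Integrate: ln|ln(y)| = 86ln|x| + C₀, hence ln(y) = C·x^86.


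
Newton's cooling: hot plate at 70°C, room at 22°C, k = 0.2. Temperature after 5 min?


Newton's law: dT/dt = -k(T - T_a) has solution T(t) = T_a + (T₀ - T_a)e^(-kt).
Plug in T_a = 22, T₀ = 70, k = 0.2, t = 5: T(5) = 22 + (48)e^(-1.00) ≈ 39.7°C.


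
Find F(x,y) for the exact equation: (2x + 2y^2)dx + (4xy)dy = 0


Check exactness: ∂M/∂y = 4y and ∂N/∂x = 4y; equal, so the equation is exact.
Integrate M with respect to x (treating y as constant): ∫M dx = x^2 + 2xy^2 + h(y).
Differentiate w.r.t. y and set equal to N: all terms match, so h'(y) = 0 and h is a constant absorbed into C.
General solution: x^2 + 2xy^2 = C.


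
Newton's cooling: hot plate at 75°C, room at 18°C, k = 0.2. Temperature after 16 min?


Newton's law: dT/dt = -k(T - T_a) has solution T(t) = T_a + (T₀ - T_a)e^(-kt).
Plug in T_a = 18, T₀ = 75, k = 0.2, t = 16: T(16) = 18 + (57)e^(-3.20) ≈ 20.3°C.


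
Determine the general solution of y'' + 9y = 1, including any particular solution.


Homogeneous part: r² + 9 = 0 ⇒ r = ±3i, so y_h = C₁cos(3x) + C₂sin(3x).
Try constant y_p = A; plug in: 9A = 1 ⇒ A = 1/9.
General solution: y = C₁cos(3x) + C₂sin(3x) + 1/9.


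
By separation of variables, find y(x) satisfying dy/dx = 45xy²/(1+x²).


Separate: dy/y² = 45x/(1+x²) dx.
Integrate LHS: ∫ dy/y² = -1/y.
Integrate RHS via u = 1+x²: (45/2)ln(1+x²) + C.
Result: -1/y = (45/2)ln(1+x²) + C.


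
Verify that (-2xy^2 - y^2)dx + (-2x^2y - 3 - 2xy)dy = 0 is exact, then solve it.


Check exactness: ∂M/∂y = -4xy - 2y and ∂N/∂x = -4xy - 2y; equal, so the equation is exact.
Integrate M with respect to x (treating y as constant): ∫M dx = -x^2y^2 - xy^2 + h(y).
Differentiate w.r.t. y and set equal to N: the x-dependent terms already match, leaving h'(y) = -3. Integrate: h(y) = -3y.
So F(x,y) = -x^2y^2 - 3y - xy^2.
General solution: -x^2y^2 - 3y - xy^2 = C.


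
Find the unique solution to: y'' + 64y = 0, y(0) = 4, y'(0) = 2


Characteristic roots of r² + 64 = 0 are ±8i, so y = C₁cos(8x) + C₂sin(8x).
Apply y(0) = 4: C₁ = 4. Differentiate and apply y'(0) = 2: 8·C₂ = 2, so C₂ = 1/4.
Particular solution: y = 4cos(8x) + (1/4)sin(8x).


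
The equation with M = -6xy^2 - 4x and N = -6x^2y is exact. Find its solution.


Check exactness: ∂M/∂y = -12xy and ∂N/∂x = -12xy; equal, so the equation is exact.
Integrate M with respect to x (treating y as constant): ∫M dx = -3x^2y^2 - 2x^2 + h(y).
Differentiate w.r.t. y and set equal to N: all terms match, so h'(y) = 0 and h is a constant absorbed into C.
General solution: -3x^2y^2 - 2x^2 = C.


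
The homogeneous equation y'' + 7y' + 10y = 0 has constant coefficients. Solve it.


Characteristic equation: r² + 7r + 10 = 0.
Factor: (r + 2)(r + 5) = 0 ⇒ r = -2, -5 (distinct real).
General solution: y = C₁e^(-2x) + C₂e^(-5x).


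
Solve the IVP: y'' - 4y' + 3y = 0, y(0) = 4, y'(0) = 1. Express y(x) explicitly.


Characteristic roots of r² - 4r + 3 = 0 are 3, 1.
General solution y = c₁ e^(3x) + c₂ e^(x).
Apply y(0) = 4: c₁ + c₂ = 4. Apply y'(0) = 1: 3 c₁ + 1 c₂ = 1.
Solve: c₁ = -3/2, c₂ = 11/2.
Particular solution: y = -(3/2)e^(3x) + (11/2)e^(x).


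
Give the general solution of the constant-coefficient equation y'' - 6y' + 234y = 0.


Characteristic equation: r² - 6r + 234 = 0.
Discriminant is negative; roots r = 3 ± 15i (complex conjugate pair).
General solution uses e^(α x)(C₁ cos(β x) + C₂ sin(β x)): y = e^(3x)(C₁cos(15x) + C₂sin(15x)).


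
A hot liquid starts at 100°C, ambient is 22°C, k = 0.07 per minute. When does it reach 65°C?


From T(t) = T_a + (T₀ - T_a)e^(-kt), set T(t) = 65:
(65 - 22) / (100 - 22) = e^(-0.07t), so t = -ln(0.551)/0.07 ≈ 8.5 minutes.


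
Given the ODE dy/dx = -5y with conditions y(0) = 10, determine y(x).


General solution of y' = -5y is y = Ce^(-5x).
Apply y(0) = 10: C = 10.
Particular solution: y = 10e^(-5x).


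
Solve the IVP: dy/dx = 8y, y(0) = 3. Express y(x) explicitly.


General solution of y' = 8y is y = Ce^(8x).
Apply y(0) = 3: C = 3.
Particular solution: y = 3e^(8x).


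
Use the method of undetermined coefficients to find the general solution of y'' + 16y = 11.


Homogeneous part: r² + 16 = 0 ⇒ r = ±4i, so y_h = C₁cos(4x) + C₂sin(4x).
Try constant y_p = A; plug in: 16A = 11 ⇒ A = 11/16.
General solution: y = C₁cos(4x) + C₂sin(4x) + 11/16.


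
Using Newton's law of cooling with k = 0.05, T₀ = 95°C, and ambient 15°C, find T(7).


Newton's law: dT/dt = -k(T - T_a) has solution T(t) = T_a + (T₀ - T_a)e^(-kt).
Plug in T_a = 15, T₀ = 95, k = 0.05, t = 7: T(7) = 15 + (80)e^(-0.35) ≈ 71.4°C.


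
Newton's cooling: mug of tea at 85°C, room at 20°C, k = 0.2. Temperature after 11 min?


Newton's law: dT/dt = -k(T - T_a) has solution T(t) = T_a + (T₀ - T_a)e^(-kt).
Plug in T_a = 20, T₀ = 85, k = 0.2, t = 11: T(11) = 20 + (65)e^(-2.20) ≈ 27.2°C.


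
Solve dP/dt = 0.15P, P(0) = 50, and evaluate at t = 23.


The ODE dP/dt = 0.15P has solution P(t) = P(0)e^(0.15t).
Substitute P(0) = 50 and t = 23: P(23) = 50 e^(3.45) ≈ 1575.
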